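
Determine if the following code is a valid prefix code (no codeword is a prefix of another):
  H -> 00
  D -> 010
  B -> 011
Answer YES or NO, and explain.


Checking each pair (does one codeword prefix another?):
  H='00' vs D='010': no prefix
  H='00' vs B='011': no prefix
  D='010' vs H='00': no prefix
  D='010' vs B='011': no prefix
  B='011' vs H='00': no prefix
  B='011' vs D='010': no prefix
No violation found over all pairs.

YES -- this is a valid prefix code. No codeword is a prefix of any other codeword.


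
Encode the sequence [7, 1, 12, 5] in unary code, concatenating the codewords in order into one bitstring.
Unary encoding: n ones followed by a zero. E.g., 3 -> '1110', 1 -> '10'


Encode each number as n ones followed by a terminating 0:
  7 -> 11111110 (8 bits)
  1 -> 10 (2 bits)
  12 -> 1111111111110 (13 bits)
  5 -> 111110 (6 bits)
Total length = 8 + 2 + 13 + 6 = 29 bits.

Unary([7, 1, 12, 5]) = 11111110101111111111110111110 (29 bits)


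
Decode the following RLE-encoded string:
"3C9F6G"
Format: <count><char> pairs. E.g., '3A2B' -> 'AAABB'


Expanding each <count><char> pair:
  3C -> 'CCC'
  9F -> 'FFFFFFFFF'
  6G -> 'GGGGGG'

Decoded = CCCFFFFFFFFFGGGGGG


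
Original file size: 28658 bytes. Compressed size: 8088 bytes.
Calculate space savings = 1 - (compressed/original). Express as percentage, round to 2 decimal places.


ratio = compressed/original = 8088/28658 = 0.282225
savings = 1 - ratio = 1 - 0.282225 = 0.717775
as a percentage: 0.717775 * 100 = 71.78%

Space savings = 1 - 8088/28658 = 71.78%


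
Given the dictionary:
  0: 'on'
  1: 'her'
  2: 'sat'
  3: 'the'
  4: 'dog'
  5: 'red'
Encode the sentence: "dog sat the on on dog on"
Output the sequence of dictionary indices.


Look up each word in the dictionary:
  'dog' -> 4
  'sat' -> 2
  'the' -> 3
  'on' -> 0
  'on' -> 0
  'dog' -> 4
  'on' -> 0

Encoded: [4, 2, 3, 0, 0, 4, 0]


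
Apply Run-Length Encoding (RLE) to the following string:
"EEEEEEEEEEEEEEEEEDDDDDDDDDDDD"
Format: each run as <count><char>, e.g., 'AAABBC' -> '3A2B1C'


Scanning runs left to right:
  i=0: run of 'E' x 17 -> '17E'
  i=17: run of 'D' x 12 -> '12D'

RLE = 17E12D


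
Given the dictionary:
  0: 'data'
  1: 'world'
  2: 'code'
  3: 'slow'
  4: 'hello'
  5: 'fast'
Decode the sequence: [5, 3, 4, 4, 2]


Look up each index in the dictionary:
  5 -> 'fast'
  3 -> 'slow'
  4 -> 'hello'
  4 -> 'hello'
  2 -> 'code'

Decoded: "fast slow hello hello code"


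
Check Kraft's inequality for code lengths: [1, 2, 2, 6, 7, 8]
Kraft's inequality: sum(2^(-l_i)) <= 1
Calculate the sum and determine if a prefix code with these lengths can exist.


Sum = 2^(-1) + 2^(-2) + 2^(-2) + 2^(-6) + 2^(-7) + 2^(-8)
    = 0.5 + 0.25 + 0.25 + 0.015625 + 0.0078125 + 0.00390625
    = 263/256 = 1.02734375
Since 1.02734375 > 1, Kraft's inequality is NOT satisfied.
A prefix code with these lengths CANNOT exist.

Kraft sum = 1.02734375. Not satisfied.


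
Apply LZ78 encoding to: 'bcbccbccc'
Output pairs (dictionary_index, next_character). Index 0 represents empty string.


LZ78 encoding steps:
Dictionary: {0: ''}
Step 1: w='' (idx 0), next='b' -> output (0, 'b'), add 'b' as idx 1
Step 2: w='' (idx 0), next='c' -> output (0, 'c'), add 'c' as idx 2
Step 3: w='b' (idx 1), next='c' -> output (1, 'c'), add 'bc' as idx 3
Step 4: w='c' (idx 2), next='b' -> output (2, 'b'), add 'cb' as idx 4
Step 5: w='c' (idx 2), next='c' -> output (2, 'c'), add 'cc' as idx 5
Step 6: w='c' (idx 2), end of input -> output (2, '')


Encoded: [(0, 'b'), (0, 'c'), (1, 'c'), (2, 'b'), (2, 'c'), (2, '')]


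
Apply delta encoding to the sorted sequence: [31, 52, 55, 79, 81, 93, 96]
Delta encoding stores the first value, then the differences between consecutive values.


First value: 31
Deltas:
  52 - 31 = 21
  55 - 52 = 3
  79 - 55 = 24
  81 - 79 = 2
  93 - 81 = 12
  96 - 93 = 3


Delta encoded: [31, 21, 3, 24, 2, 12, 3]


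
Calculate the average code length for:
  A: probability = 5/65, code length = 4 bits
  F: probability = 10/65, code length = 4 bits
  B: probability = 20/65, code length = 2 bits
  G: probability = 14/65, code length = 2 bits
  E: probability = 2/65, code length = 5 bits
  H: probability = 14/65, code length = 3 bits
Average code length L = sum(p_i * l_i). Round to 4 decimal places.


Weighted contributions p_i * l_i:
  A: (5/65) * 4 = 20/65
  F: (10/65) * 4 = 40/65
  B: (20/65) * 2 = 40/65
  G: (14/65) * 2 = 28/65
  E: (2/65) * 5 = 10/65
  H: (14/65) * 3 = 42/65
Sum = (20 + 40 + 40 + 28 + 10 + 42)/65 = 180/65

L = 180/65 = 2.7692 bits/symbol


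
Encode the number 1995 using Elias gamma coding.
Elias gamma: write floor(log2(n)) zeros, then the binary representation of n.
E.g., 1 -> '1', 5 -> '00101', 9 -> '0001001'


num_bits = floor(log2(1995)) + 1 = 11
leading_zeros = num_bits - 1 = 10
binary(1995) = 11111001011

Elias gamma(1995) = '0000000000' + '11111001011' = 000000000011111001011 (21 bits)


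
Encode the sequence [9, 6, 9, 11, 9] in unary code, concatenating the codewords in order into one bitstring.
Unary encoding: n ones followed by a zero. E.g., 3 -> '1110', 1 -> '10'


Encode each number as n ones followed by a terminating 0:
  9 -> 1111111110 (10 bits)
  6 -> 1111110 (7 bits)
  9 -> 1111111110 (10 bits)
  11 -> 111111111110 (12 bits)
  9 -> 1111111110 (10 bits)
Total length = 10 + 7 + 10 + 12 + 10 = 49 bits.

Unary([9, 6, 9, 11, 9]) = 1111111110111111011111111101111111111101111111110 (49 bits)


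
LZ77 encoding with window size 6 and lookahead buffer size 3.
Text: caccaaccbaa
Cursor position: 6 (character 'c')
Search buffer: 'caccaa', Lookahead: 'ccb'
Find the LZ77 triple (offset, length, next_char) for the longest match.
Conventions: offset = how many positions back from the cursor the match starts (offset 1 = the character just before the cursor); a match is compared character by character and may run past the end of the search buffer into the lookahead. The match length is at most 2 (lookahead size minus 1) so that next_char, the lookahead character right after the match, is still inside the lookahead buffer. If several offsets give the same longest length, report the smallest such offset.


Try each offset into the search buffer:
  offset=1 (pos 5, char 'a'): match length 0
  offset=2 (pos 4, char 'a'): match length 0
  offset=3 (pos 3, char 'c'): match length 1
  offset=4 (pos 2, char 'c'): match length 2
  offset=5 (pos 1, char 'a'): match length 0
  offset=6 (pos 0, char 'c'): match length 1
Longest match has length 2 at offset 4.
next_char = character at position 6 + 2 = 8 -> 'b'

Best match: offset=4, length=2 (matching 'cc' starting at position 2)
LZ77 triple: (4, 2, 'b')


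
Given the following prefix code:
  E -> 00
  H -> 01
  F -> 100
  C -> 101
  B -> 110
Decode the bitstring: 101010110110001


Decoding step by step:
Bits 101 -> C
Bits 01 -> H
Bits 01 -> H
Bits 101 -> C
Bits 100 -> F
Bits 01 -> H


Decoded message: CHHCFH


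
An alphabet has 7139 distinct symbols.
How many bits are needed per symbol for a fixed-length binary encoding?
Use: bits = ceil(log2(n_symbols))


log2(7139) = 12.8015
Bracket: 2^12 = 4096 < 7139 <= 2^13 = 8192
So ceil(log2(7139)) = 13

bits = ceil(log2(7139)) = ceil(12.8015) = 13 bits


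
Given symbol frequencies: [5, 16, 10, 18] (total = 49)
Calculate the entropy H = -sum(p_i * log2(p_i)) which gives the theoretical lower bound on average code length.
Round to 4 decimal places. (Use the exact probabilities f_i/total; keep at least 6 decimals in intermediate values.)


Per-symbol terms -p_i * log2(p_i) with p_i = f_i/49:
  p = 5/49 = 0.102041: log2(p) = -3.292782, -p*log2(p) = 0.335998
  p = 16/49 = 0.326531: log2(p) = -1.614710, -p*log2(p) = 0.527252
  p = 10/49 = 0.204082: log2(p) = -2.292782, -p*log2(p) = 0.467915
  p = 18/49 = 0.367347: log2(p) = -1.444785, -p*log2(p) = 0.530737
H = 0.335998 + 0.527252 + 0.467915 + 0.530737 = 1.861902

H = 1.8619 bits/symbol


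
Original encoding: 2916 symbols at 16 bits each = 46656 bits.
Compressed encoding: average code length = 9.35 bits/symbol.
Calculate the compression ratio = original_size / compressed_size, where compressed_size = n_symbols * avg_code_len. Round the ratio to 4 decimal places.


original_size = n_symbols * orig_bits = 2916 * 16 = 46656 bits
compressed_size = n_symbols * avg_code_len = 2916 * 9.35 = 27264.6 bits
ratio = original_size / compressed_size = 46656 / 27264.6 = 1.7112

Compression ratio = 1.7112


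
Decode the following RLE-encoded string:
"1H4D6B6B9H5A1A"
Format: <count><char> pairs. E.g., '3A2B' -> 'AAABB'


Expanding each <count><char> pair:
  1H -> 'H'
  4D -> 'DDDD'
  6B -> 'BBBBBB'
  6B -> 'BBBBBB'
  9H -> 'HHHHHHHHH'
  5A -> 'AAAAA'
  1A -> 'A'

Decoded = HDDDDBBBBBBBBBBBBHHHHHHHHHAAAAAA


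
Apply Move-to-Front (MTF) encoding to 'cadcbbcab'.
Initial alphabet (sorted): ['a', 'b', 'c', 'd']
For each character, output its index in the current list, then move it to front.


MTF encoding:
'c': index 2 in ['a', 'b', 'c', 'd'] -> ['c', 'a', 'b', 'd']
'a': index 1 in ['c', 'a', 'b', 'd'] -> ['a', 'c', 'b', 'd']
'd': index 3 in ['a', 'c', 'b', 'd'] -> ['d', 'a', 'c', 'b']
'c': index 2 in ['d', 'a', 'c', 'b'] -> ['c', 'd', 'a', 'b']
'b': index 3 in ['c', 'd', 'a', 'b'] -> ['b', 'c', 'd', 'a']
'b': index 0 in ['b', 'c', 'd', 'a'] -> ['b', 'c', 'd', 'a']
'c': index 1 in ['b', 'c', 'd', 'a'] -> ['c', 'b', 'd', 'a']
'a': index 3 in ['c', 'b', 'd', 'a'] -> ['a', 'c', 'b', 'd']
'b': index 2 in ['a', 'c', 'b', 'd'] -> ['b', 'a', 'c', 'd']


Output: [2, 1, 3, 2, 3, 0, 1, 3, 2]


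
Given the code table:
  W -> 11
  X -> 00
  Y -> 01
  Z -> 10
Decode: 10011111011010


Decoding:
10 -> Z
01 -> Y
11 -> W
11 -> W
01 -> Y
10 -> Z
10 -> Z


Result: ZYWWYZZ


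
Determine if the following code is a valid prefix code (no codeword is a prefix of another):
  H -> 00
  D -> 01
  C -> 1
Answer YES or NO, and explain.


Checking each pair (does one codeword prefix another?):
  H='00' vs D='01': no prefix
  H='00' vs C='1': no prefix
  D='01' vs H='00': no prefix
  D='01' vs C='1': no prefix
  C='1' vs H='00': no prefix
  C='1' vs D='01': no prefix
No violation found over all pairs.

YES -- this is a valid prefix code. No codeword is a prefix of any other codeword.


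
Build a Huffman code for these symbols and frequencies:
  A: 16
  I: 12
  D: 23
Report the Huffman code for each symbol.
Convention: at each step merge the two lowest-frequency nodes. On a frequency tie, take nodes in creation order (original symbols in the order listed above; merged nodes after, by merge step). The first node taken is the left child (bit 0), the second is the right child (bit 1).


Huffman tree construction:
Step 1: Merge I(12) + A(16) = 28
Step 2: Merge D(23) + (I+A)(28) = 51
Read each symbol's code off the tree from the root (left child = 0, right child = 1).

Codes:
  A: 11 (length 2)
  I: 10 (length 2)
  D: 0 (length 1)
Average code length: 79/51 = 1.5490 bits/symbol


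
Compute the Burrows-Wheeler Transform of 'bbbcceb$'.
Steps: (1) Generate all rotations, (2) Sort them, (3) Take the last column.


Rotations (sorted):
  0: $bbbcceb -> last char: b
  1: b$bbbcce -> last char: e
  2: bbbcceb$ -> last char: $
  3: bbcceb$b -> last char: b
  4: bcceb$bb -> last char: b
  5: cceb$bbb -> last char: b
  6: ceb$bbbc -> last char: c
  7: eb$bbbcc -> last char: c


BWT = be$bbbcc


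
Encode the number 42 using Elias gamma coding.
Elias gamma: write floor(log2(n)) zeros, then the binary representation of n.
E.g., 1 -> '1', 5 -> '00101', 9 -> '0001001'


num_bits = floor(log2(42)) + 1 = 6
leading_zeros = num_bits - 1 = 5
binary(42) = 101010

Elias gamma(42) = '00000' + '101010' = 00000101010 (11 bits)


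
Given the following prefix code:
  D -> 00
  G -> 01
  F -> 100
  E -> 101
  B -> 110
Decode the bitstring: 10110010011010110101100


Decoding step by step:
Bits 101 -> E
Bits 100 -> F
Bits 100 -> F
Bits 110 -> B
Bits 101 -> E
Bits 101 -> E
Bits 01 -> G
Bits 100 -> F


Decoded message: EFFBEEGF


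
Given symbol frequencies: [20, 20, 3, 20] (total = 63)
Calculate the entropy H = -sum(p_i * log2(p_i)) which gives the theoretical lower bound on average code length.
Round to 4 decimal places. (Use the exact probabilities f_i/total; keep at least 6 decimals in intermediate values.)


Per-symbol terms -p_i * log2(p_i) with p_i = f_i/63:
  p = 20/63 = 0.317460: log2(p) = -1.655352, -p*log2(p) = 0.525509
  p = 20/63 = 0.317460: log2(p) = -1.655352, -p*log2(p) = 0.525509
  p = 3/63 = 0.047619: log2(p) = -4.392317, -p*log2(p) = 0.209158
  p = 20/63 = 0.317460: log2(p) = -1.655352, -p*log2(p) = 0.525509
H = 0.525509 + 0.525509 + 0.209158 + 0.525509 = 1.785685

H = 1.7857 bits/symbol


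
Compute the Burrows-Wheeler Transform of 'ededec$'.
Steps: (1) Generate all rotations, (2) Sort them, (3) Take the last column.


Rotations (sorted):
  0: $ededec -> last char: c
  1: c$edede -> last char: e
  2: dec$ede -> last char: e
  3: dedec$e -> last char: e
  4: ec$eded -> last char: d
  5: edec$ed -> last char: d
  6: ededec$ -> last char: $


BWT = ceeedd$


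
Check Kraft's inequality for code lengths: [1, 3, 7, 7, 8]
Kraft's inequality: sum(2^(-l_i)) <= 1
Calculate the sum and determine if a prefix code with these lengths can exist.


Sum = 2^(-1) + 2^(-3) + 2^(-7) + 2^(-7) + 2^(-8)
    = 0.5 + 0.125 + 0.0078125 + 0.0078125 + 0.00390625
    = 165/256 = 0.64453125
Since 0.64453125 <= 1, Kraft's inequality IS satisfied.
A prefix code with these lengths CAN exist.

Kraft sum = 0.64453125. Satisfied.


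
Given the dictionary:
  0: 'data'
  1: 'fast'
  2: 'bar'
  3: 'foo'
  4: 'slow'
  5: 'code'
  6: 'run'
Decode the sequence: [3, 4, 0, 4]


Look up each index in the dictionary:
  3 -> 'foo'
  4 -> 'slow'
  0 -> 'data'
  4 -> 'slow'

Decoded: "foo slow data slow"


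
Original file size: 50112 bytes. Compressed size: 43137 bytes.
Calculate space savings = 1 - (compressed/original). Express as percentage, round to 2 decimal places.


ratio = compressed/original = 43137/50112 = 0.860812
savings = 1 - ratio = 1 - 0.860812 = 0.139188
as a percentage: 0.139188 * 100 = 13.92%

Space savings = 1 - 43137/50112 = 13.92%


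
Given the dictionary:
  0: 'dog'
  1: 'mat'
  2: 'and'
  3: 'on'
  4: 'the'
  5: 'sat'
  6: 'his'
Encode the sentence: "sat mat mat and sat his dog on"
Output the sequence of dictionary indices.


Look up each word in the dictionary:
  'sat' -> 5
  'mat' -> 1
  'mat' -> 1
  'and' -> 2
  'sat' -> 5
  'his' -> 6
  'dog' -> 0
  'on' -> 3

Encoded: [5, 1, 1, 2, 5, 6, 0, 3]


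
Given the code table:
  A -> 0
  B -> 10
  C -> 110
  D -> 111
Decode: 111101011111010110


Decoding:
111 -> D
10 -> B
10 -> B
111 -> D
110 -> C
10 -> B
110 -> C


Result: DBBDCBC


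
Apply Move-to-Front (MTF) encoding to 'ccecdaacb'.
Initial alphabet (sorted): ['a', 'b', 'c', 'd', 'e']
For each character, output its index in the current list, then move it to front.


MTF encoding:
'c': index 2 in ['a', 'b', 'c', 'd', 'e'] -> ['c', 'a', 'b', 'd', 'e']
'c': index 0 in ['c', 'a', 'b', 'd', 'e'] -> ['c', 'a', 'b', 'd', 'e']
'e': index 4 in ['c', 'a', 'b', 'd', 'e'] -> ['e', 'c', 'a', 'b', 'd']
'c': index 1 in ['e', 'c', 'a', 'b', 'd'] -> ['c', 'e', 'a', 'b', 'd']
'd': index 4 in ['c', 'e', 'a', 'b', 'd'] -> ['d', 'c', 'e', 'a', 'b']
'a': index 3 in ['d', 'c', 'e', 'a', 'b'] -> ['a', 'd', 'c', 'e', 'b']
'a': index 0 in ['a', 'd', 'c', 'e', 'b'] -> ['a', 'd', 'c', 'e', 'b']
'c': index 2 in ['a', 'd', 'c', 'e', 'b'] -> ['c', 'a', 'd', 'e', 'b']
'b': index 4 in ['c', 'a', 'd', 'e', 'b'] -> ['b', 'c', 'a', 'd', 'e']


Output: [2, 0, 4, 1, 4, 3, 0, 2, 4]


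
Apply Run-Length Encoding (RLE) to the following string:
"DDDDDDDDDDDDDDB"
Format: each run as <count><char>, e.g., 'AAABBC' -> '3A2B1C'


Scanning runs left to right:
  i=0: run of 'D' x 14 -> '14D'
  i=14: run of 'B' x 1 -> '1B'

RLE = 14D1B


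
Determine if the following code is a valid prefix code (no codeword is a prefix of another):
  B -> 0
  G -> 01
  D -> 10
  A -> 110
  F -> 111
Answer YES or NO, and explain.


Checking each pair (does one codeword prefix another?):
  B='0' vs G='01': prefix -- VIOLATION

NO -- this is NOT a valid prefix code. B (0) is a prefix of G (01).


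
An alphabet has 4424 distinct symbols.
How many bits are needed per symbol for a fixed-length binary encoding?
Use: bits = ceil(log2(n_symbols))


log2(4424) = 12.1111
Bracket: 2^12 = 4096 < 4424 <= 2^13 = 8192
So ceil(log2(4424)) = 13

bits = ceil(log2(4424)) = ceil(12.1111) = 13 bits


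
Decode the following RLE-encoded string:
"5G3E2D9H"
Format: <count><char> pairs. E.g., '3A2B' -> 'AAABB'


Expanding each <count><char> pair:
  5G -> 'GGGGG'
  3E -> 'EEE'
  2D -> 'DD'
  9H -> 'HHHHHHHHH'

Decoded = GGGGGEEEDDHHHHHHHHH


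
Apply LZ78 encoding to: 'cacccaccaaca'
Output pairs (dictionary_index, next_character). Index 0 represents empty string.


LZ78 encoding steps:
Dictionary: {0: ''}
Step 1: w='' (idx 0), next='c' -> output (0, 'c'), add 'c' as idx 1
Step 2: w='' (idx 0), next='a' -> output (0, 'a'), add 'a' as idx 2
Step 3: w='c' (idx 1), next='c' -> output (1, 'c'), add 'cc' as idx 3
Step 4: w='c' (idx 1), next='a' -> output (1, 'a'), add 'ca' as idx 4
Step 5: w='cc' (idx 3), next='a' -> output (3, 'a'), add 'cca' as idx 5
Step 6: w='a' (idx 2), next='c' -> output (2, 'c'), add 'ac' as idx 6
Step 7: w='a' (idx 2), end of input -> output (2, '')


Encoded: [(0, 'c'), (0, 'a'), (1, 'c'), (1, 'a'), (3, 'a'), (2, 'c'), (2, '')]


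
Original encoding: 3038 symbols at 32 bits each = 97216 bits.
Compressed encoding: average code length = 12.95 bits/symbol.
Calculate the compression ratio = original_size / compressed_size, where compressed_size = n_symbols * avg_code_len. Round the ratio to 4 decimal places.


original_size = n_symbols * orig_bits = 3038 * 32 = 97216 bits
compressed_size = n_symbols * avg_code_len = 3038 * 12.95 = 39342.1 bits
ratio = original_size / compressed_size = 97216 / 39342.1 = 2.471

Compression ratio = 2.471


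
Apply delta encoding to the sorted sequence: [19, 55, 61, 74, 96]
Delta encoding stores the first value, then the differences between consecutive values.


First value: 19
Deltas:
  55 - 19 = 36
  61 - 55 = 6
  74 - 61 = 13
  96 - 74 = 22


Delta encoded: [19, 36, 6, 13, 22]


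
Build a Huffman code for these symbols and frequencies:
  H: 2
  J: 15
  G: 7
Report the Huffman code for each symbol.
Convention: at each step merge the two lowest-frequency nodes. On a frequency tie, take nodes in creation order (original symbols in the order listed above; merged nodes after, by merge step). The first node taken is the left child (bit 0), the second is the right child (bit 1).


Huffman tree construction:
Step 1: Merge H(2) + G(7) = 9
Step 2: Merge (H+G)(9) + J(15) = 24
Read each symbol's code off the tree from the root (left child = 0, right child = 1).

Codes:
  H: 00 (length 2)
  J: 1 (length 1)
  G: 01 (length 2)
Average code length: 33/24 = 1.3750 bits/symbol


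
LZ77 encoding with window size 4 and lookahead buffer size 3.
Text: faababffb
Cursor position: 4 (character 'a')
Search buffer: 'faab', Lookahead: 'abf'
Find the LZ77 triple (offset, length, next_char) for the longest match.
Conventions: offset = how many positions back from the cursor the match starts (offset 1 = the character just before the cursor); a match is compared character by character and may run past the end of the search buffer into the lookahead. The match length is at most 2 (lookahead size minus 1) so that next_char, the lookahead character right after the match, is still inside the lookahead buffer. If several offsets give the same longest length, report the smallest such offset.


Try each offset into the search buffer:
  offset=1 (pos 3, char 'b'): match length 0
  offset=2 (pos 2, char 'a'): match length 2
  offset=3 (pos 1, char 'a'): match length 1
  offset=4 (pos 0, char 'f'): match length 0
Longest match has length 2 at offset 2.
next_char = character at position 4 + 2 = 6 -> 'f'

Best match: offset=2, length=2 (matching 'ab' starting at position 2)
LZ77 triple: (2, 2, 'f')


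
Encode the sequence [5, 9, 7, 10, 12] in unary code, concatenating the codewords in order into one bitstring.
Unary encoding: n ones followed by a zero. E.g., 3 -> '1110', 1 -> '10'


Encode each number as n ones followed by a terminating 0:
  5 -> 111110 (6 bits)
  9 -> 1111111110 (10 bits)
  7 -> 11111110 (8 bits)
  10 -> 11111111110 (11 bits)
  12 -> 1111111111110 (13 bits)
Total length = 6 + 10 + 8 + 11 + 13 = 48 bits.

Unary([5, 9, 7, 10, 12]) = 111110111111111011111110111111111101111111111110 (48 bits)


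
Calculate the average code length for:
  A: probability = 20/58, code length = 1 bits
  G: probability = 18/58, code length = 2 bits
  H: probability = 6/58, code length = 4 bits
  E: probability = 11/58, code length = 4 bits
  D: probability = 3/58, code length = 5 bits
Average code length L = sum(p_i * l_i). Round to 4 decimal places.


Weighted contributions p_i * l_i:
  A: (20/58) * 1 = 20/58
  G: (18/58) * 2 = 36/58
  H: (6/58) * 4 = 24/58
  E: (11/58) * 4 = 44/58
  D: (3/58) * 5 = 15/58
Sum = (20 + 36 + 24 + 44 + 15)/58 = 139/58

L = 139/58 = 2.3966 bits/symbol


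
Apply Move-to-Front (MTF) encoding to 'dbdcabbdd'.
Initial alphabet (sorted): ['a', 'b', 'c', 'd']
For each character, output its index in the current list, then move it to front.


MTF encoding:
'd': index 3 in ['a', 'b', 'c', 'd'] -> ['d', 'a', 'b', 'c']
'b': index 2 in ['d', 'a', 'b', 'c'] -> ['b', 'd', 'a', 'c']
'd': index 1 in ['b', 'd', 'a', 'c'] -> ['d', 'b', 'a', 'c']
'c': index 3 in ['d', 'b', 'a', 'c'] -> ['c', 'd', 'b', 'a']
'a': index 3 in ['c', 'd', 'b', 'a'] -> ['a', 'c', 'd', 'b']
'b': index 3 in ['a', 'c', 'd', 'b'] -> ['b', 'a', 'c', 'd']
'b': index 0 in ['b', 'a', 'c', 'd'] -> ['b', 'a', 'c', 'd']
'd': index 3 in ['b', 'a', 'c', 'd'] -> ['d', 'b', 'a', 'c']
'd': index 0 in ['d', 'b', 'a', 'c'] -> ['d', 'b', 'a', 'c']


Output: [3, 2, 1, 3, 3, 3, 0, 3, 0]


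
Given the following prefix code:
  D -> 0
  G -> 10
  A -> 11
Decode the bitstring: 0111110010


Decoding step by step:
Bits 0 -> D
Bits 11 -> A
Bits 11 -> A
Bits 10 -> G
Bits 0 -> D
Bits 10 -> G


Decoded message: DAAGDG


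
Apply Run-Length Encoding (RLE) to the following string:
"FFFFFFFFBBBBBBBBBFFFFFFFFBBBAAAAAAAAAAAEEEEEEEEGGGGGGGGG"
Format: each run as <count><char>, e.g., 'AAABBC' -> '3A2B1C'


Scanning runs left to right:
  i=0: run of 'F' x 8 -> '8F'
  i=8: run of 'B' x 9 -> '9B'
  i=17: run of 'F' x 8 -> '8F'
  i=25: run of 'B' x 3 -> '3B'
  i=28: run of 'A' x 11 -> '11A'
  i=39: run of 'E' x 8 -> '8E'
  i=47: run of 'G' x 9 -> '9G'

RLE = 8F9B8F3B11A8E9G


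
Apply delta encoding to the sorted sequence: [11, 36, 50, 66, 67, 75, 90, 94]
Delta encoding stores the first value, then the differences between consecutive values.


First value: 11
Deltas:
  36 - 11 = 25
  50 - 36 = 14
  66 - 50 = 16
  67 - 66 = 1
  75 - 67 = 8
  90 - 75 = 15
  94 - 90 = 4


Delta encoded: [11, 25, 14, 16, 1, 8, 15, 4]


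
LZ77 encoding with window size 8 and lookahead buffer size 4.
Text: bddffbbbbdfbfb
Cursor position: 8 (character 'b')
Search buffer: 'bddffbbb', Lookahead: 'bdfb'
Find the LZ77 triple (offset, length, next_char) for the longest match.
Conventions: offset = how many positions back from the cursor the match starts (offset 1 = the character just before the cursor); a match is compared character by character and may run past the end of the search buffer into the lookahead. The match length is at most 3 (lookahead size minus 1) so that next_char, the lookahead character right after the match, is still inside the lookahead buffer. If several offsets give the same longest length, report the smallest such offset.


Try each offset into the search buffer:
  offset=1 (pos 7, char 'b'): match length 1
  offset=2 (pos 6, char 'b'): match length 1
  offset=3 (pos 5, char 'b'): match length 1
  offset=4 (pos 4, char 'f'): match length 0
  offset=5 (pos 3, char 'f'): match length 0
  offset=6 (pos 2, char 'd'): match length 0
  offset=7 (pos 1, char 'd'): match length 0
  offset=8 (pos 0, char 'b'): match length 2
Longest match has length 2 at offset 8.
next_char = character at position 8 + 2 = 10 -> 'f'

Best match: offset=8, length=2 (matching 'bd' starting at position 0)
LZ77 triple: (8, 2, 'f')


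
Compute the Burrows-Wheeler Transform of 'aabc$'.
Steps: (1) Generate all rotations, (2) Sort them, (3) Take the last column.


Rotations (sorted):
  0: $aabc -> last char: c
  1: aabc$ -> last char: $
  2: abc$a -> last char: a
  3: bc$aa -> last char: a
  4: c$aab -> last char: b


BWT = c$aab


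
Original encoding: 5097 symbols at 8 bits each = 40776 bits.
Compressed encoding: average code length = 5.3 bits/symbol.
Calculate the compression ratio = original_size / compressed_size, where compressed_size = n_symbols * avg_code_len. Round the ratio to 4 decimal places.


original_size = n_symbols * orig_bits = 5097 * 8 = 40776 bits
compressed_size = n_symbols * avg_code_len = 5097 * 5.3 = 27014.1 bits
ratio = original_size / compressed_size = 40776 / 27014.1 = 1.5094

Compression ratio = 1.5094


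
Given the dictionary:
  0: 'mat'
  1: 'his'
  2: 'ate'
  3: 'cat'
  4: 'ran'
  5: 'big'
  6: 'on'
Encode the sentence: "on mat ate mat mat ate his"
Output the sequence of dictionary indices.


Look up each word in the dictionary:
  'on' -> 6
  'mat' -> 0
  'ate' -> 2
  'mat' -> 0
  'mat' -> 0
  'ate' -> 2
  'his' -> 1

Encoded: [6, 0, 2, 0, 0, 2, 1]


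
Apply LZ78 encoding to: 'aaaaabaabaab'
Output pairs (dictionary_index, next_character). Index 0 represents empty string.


LZ78 encoding steps:
Dictionary: {0: ''}
Step 1: w='' (idx 0), next='a' -> output (0, 'a'), add 'a' as idx 1
Step 2: w='a' (idx 1), next='a' -> output (1, 'a'), add 'aa' as idx 2
Step 3: w='aa' (idx 2), next='b' -> output (2, 'b'), add 'aab' as idx 3
Step 4: w='aab' (idx 3), next='a' -> output (3, 'a'), add 'aaba' as idx 4
Step 5: w='a' (idx 1), next='b' -> output (1, 'b'), add 'ab' as idx 5


Encoded: [(0, 'a'), (1, 'a'), (2, 'b'), (3, 'a'), (1, 'b')]


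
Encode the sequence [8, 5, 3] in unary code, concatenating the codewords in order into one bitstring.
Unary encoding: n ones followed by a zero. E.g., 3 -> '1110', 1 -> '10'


Encode each number as n ones followed by a terminating 0:
  8 -> 111111110 (9 bits)
  5 -> 111110 (6 bits)
  3 -> 1110 (4 bits)
Total length = 9 + 6 + 4 = 19 bits.

Unary([8, 5, 3]) = 1111111101111101110 (19 bits)


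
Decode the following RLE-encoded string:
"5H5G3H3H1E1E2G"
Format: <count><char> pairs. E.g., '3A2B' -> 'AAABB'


Expanding each <count><char> pair:
  5H -> 'HHHHH'
  5G -> 'GGGGG'
  3H -> 'HHH'
  3H -> 'HHH'
  1E -> 'E'
  1E -> 'E'
  2G -> 'GG'

Decoded = HHHHHGGGGGHHHHHHEEGG


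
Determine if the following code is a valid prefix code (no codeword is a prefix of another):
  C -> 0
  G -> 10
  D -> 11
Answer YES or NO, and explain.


Checking each pair (does one codeword prefix another?):
  C='0' vs G='10': no prefix
  C='0' vs D='11': no prefix
  G='10' vs C='0': no prefix
  G='10' vs D='11': no prefix
  D='11' vs C='0': no prefix
  D='11' vs G='10': no prefix
No violation found over all pairs.

YES -- this is a valid prefix code. No codeword is a prefix of any other codeword.


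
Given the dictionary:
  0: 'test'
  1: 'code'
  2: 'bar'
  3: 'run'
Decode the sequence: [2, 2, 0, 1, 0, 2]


Look up each index in the dictionary:
  2 -> 'bar'
  2 -> 'bar'
  0 -> 'test'
  1 -> 'code'
  0 -> 'test'
  2 -> 'bar'

Decoded: "bar bar test code test bar"


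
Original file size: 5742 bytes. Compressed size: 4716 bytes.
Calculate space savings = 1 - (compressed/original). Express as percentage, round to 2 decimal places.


ratio = compressed/original = 4716/5742 = 0.821317
savings = 1 - ratio = 1 - 0.821317 = 0.178683
as a percentage: 0.178683 * 100 = 17.87%

Space savings = 1 - 4716/5742 = 17.87%


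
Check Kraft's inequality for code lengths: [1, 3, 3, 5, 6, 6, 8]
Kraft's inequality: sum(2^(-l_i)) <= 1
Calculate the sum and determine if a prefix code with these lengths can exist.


Sum = 2^(-1) + 2^(-3) + 2^(-3) + 2^(-5) + 2^(-6) + 2^(-6) + 2^(-8)
    = 0.5 + 0.125 + 0.125 + 0.03125 + 0.015625 + 0.015625 + 0.00390625
    = 209/256 = 0.81640625
Since 0.81640625 <= 1, Kraft's inequality IS satisfied.
A prefix code with these lengths CAN exist.

Kraft sum = 0.81640625. Satisfied.


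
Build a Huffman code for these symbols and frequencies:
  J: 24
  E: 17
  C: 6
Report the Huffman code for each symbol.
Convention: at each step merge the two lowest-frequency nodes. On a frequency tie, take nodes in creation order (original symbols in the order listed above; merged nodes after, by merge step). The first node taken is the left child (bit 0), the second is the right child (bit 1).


Huffman tree construction:
Step 1: Merge C(6) + E(17) = 23
Step 2: Merge (C+E)(23) + J(24) = 47
Read each symbol's code off the tree from the root (left child = 0, right child = 1).

Codes:
  J: 1 (length 1)
  E: 01 (length 2)
  C: 00 (length 2)
Average code length: 70/47 = 1.4894 bits/symbol


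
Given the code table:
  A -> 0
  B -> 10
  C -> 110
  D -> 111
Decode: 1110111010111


Decoding:
111 -> D
0 -> A
111 -> D
0 -> A
10 -> B
111 -> D


Result: DADABD


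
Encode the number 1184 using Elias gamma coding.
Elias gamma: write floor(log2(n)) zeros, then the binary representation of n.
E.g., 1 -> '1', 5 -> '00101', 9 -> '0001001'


num_bits = floor(log2(1184)) + 1 = 11
leading_zeros = num_bits - 1 = 10
binary(1184) = 10010100000

Elias gamma(1184) = '0000000000' + '10010100000' = 000000000010010100000 (21 bits)


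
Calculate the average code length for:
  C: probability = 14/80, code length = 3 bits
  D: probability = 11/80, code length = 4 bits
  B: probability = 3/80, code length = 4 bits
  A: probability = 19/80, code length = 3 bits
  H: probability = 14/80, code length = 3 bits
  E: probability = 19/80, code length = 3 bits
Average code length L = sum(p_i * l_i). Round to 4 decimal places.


Weighted contributions p_i * l_i:
  C: (14/80) * 3 = 42/80
  D: (11/80) * 4 = 44/80
  B: (3/80) * 4 = 12/80
  A: (19/80) * 3 = 57/80
  H: (14/80) * 3 = 42/80
  E: (19/80) * 3 = 57/80
Sum = (42 + 44 + 12 + 57 + 42 + 57)/80 = 254/80

L = 254/80 = 3.1750 bits/symbol


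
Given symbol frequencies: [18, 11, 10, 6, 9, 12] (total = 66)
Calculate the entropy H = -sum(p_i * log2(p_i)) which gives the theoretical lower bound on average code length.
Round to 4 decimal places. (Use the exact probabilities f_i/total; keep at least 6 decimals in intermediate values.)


Per-symbol terms -p_i * log2(p_i) with p_i = f_i/66:
  p = 18/66 = 0.272727: log2(p) = -1.874469, -p*log2(p) = 0.511219
  p = 11/66 = 0.166667: log2(p) = -2.584963, -p*log2(p) = 0.430827
  p = 10/66 = 0.151515: log2(p) = -2.722466, -p*log2(p) = 0.412495
  p = 6/66 = 0.090909: log2(p) = -3.459432, -p*log2(p) = 0.314494
  p = 9/66 = 0.136364: log2(p) = -2.874469, -p*log2(p) = 0.391973
  p = 12/66 = 0.181818: log2(p) = -2.459432, -p*log2(p) = 0.447169
H = 0.511219 + 0.430827 + 0.412495 + 0.314494 + 0.391973 + 0.447169 = 2.508177

H = 2.5082 bits/symbol


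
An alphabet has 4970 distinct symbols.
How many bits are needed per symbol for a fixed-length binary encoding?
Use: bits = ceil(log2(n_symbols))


log2(4970) = 12.279
Bracket: 2^12 = 4096 < 4970 <= 2^13 = 8192
So ceil(log2(4970)) = 13

bits = ceil(log2(4970)) = ceil(12.279) = 13 bits


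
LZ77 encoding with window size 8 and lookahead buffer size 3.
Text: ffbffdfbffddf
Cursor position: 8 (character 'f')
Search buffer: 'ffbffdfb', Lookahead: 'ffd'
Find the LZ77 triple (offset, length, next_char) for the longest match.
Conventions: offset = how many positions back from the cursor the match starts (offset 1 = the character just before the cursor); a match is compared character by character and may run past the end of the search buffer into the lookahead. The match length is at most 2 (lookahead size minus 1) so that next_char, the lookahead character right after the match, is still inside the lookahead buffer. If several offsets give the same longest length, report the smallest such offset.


Try each offset into the search buffer:
  offset=1 (pos 7, char 'b'): match length 0
  offset=2 (pos 6, char 'f'): match length 1
  offset=3 (pos 5, char 'd'): match length 0
  offset=4 (pos 4, char 'f'): match length 1
  offset=5 (pos 3, char 'f'): match length 2
  offset=6 (pos 2, char 'b'): match length 0
  offset=7 (pos 1, char 'f'): match length 1
  offset=8 (pos 0, char 'f'): match length 2
Longest match has length 2, found at offsets 5, 8; take the smallest, offset 5.
next_char = character at position 8 + 2 = 10 -> 'd'

Best match: offset=5, length=2 (matching 'ff' starting at position 3)
LZ77 triple: (5, 2, 'd')


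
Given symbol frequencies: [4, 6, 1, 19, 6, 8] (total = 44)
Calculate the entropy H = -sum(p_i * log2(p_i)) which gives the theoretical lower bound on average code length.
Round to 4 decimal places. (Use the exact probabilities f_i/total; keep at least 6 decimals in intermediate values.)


Per-symbol terms -p_i * log2(p_i) with p_i = f_i/44:
  p = 4/44 = 0.090909: log2(p) = -3.459432, -p*log2(p) = 0.314494
  p = 6/44 = 0.136364: log2(p) = -2.874469, -p*log2(p) = 0.391973
  p = 1/44 = 0.022727: log2(p) = -5.459432, -p*log2(p) = 0.124078
  p = 19/44 = 0.431818: log2(p) = -1.211504, -p*log2(p) = 0.523149
  p = 6/44 = 0.136364: log2(p) = -2.874469, -p*log2(p) = 0.391973
  p = 8/44 = 0.181818: log2(p) = -2.459432, -p*log2(p) = 0.447169
H = 0.314494 + 0.391973 + 0.124078 + 0.523149 + 0.391973 + 0.447169 = 2.192836

H = 2.1928 bits/symbol


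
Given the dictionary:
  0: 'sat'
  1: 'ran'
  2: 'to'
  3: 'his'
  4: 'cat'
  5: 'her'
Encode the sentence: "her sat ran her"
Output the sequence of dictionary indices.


Look up each word in the dictionary:
  'her' -> 5
  'sat' -> 0
  'ran' -> 1
  'her' -> 5

Encoded: [5, 0, 1, 5]


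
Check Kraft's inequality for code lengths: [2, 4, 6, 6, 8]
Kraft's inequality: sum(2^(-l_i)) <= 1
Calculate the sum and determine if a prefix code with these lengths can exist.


Sum = 2^(-2) + 2^(-4) + 2^(-6) + 2^(-6) + 2^(-8)
    = 0.25 + 0.0625 + 0.015625 + 0.015625 + 0.00390625
    = 89/256 = 0.34765625
Since 0.34765625 <= 1, Kraft's inequality IS satisfied.
A prefix code with these lengths CAN exist.

Kraft sum = 0.34765625. Satisfied.


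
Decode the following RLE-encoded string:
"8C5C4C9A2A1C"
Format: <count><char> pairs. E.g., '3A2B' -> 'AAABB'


Expanding each <count><char> pair:
  8C -> 'CCCCCCCC'
  5C -> 'CCCCC'
  4C -> 'CCCC'
  9A -> 'AAAAAAAAA'
  2A -> 'AA'
  1C -> 'C'

Decoded = CCCCCCCCCCCCCCCCCAAAAAAAAAAAC


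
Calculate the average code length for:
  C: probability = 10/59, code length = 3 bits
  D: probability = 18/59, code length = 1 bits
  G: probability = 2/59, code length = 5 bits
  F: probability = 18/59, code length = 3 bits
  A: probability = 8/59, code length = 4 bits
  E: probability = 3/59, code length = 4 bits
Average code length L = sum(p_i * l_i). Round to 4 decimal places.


Weighted contributions p_i * l_i:
  C: (10/59) * 3 = 30/59
  D: (18/59) * 1 = 18/59
  G: (2/59) * 5 = 10/59
  F: (18/59) * 3 = 54/59
  A: (8/59) * 4 = 32/59
  E: (3/59) * 4 = 12/59
Sum = (30 + 18 + 10 + 54 + 32 + 12)/59 = 156/59

L = 156/59 = 2.6441 bits/symbol


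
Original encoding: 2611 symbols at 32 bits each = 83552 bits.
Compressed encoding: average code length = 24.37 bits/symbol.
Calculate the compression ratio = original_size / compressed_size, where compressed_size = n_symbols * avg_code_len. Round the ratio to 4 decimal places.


original_size = n_symbols * orig_bits = 2611 * 32 = 83552 bits
compressed_size = n_symbols * avg_code_len = 2611 * 24.37 = 63630.07 bits
ratio = original_size / compressed_size = 83552 / 63630.07 = 1.3131

Compression ratio = 1.3131


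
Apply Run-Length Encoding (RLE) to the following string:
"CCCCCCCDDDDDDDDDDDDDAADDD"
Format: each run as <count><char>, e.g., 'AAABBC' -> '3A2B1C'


Scanning runs left to right:
  i=0: run of 'C' x 7 -> '7C'
  i=7: run of 'D' x 13 -> '13D'
  i=20: run of 'A' x 2 -> '2A'
  i=22: run of 'D' x 3 -> '3D'

RLE = 7C13D2A3D


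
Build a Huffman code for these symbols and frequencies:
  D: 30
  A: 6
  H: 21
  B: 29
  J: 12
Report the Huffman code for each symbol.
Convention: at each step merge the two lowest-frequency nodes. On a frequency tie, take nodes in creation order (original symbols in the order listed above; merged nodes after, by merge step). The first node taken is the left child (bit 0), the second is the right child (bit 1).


Huffman tree construction:
Step 1: Merge A(6) + J(12) = 18
Step 2: Merge (A+J)(18) + H(21) = 39
Step 3: Merge B(29) + D(30) = 59
Step 4: Merge ((A+J)+H)(39) + (B+D)(59) = 98
Read each symbol's code off the tree from the root (left child = 0, right child = 1).

Codes:
  D: 11 (length 2)
  A: 000 (length 3)
  H: 01 (length 2)
  B: 10 (length 2)
  J: 001 (length 3)
Average code length: 214/98 = 2.1837 bits/symbol


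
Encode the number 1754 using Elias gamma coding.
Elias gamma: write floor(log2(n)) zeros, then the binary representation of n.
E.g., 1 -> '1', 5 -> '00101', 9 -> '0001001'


num_bits = floor(log2(1754)) + 1 = 11
leading_zeros = num_bits - 1 = 10
binary(1754) = 11011011010

Elias gamma(1754) = '0000000000' + '11011011010' = 000000000011011011010 (21 bits)


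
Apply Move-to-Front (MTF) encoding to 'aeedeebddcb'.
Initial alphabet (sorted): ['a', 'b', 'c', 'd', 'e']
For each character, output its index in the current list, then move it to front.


MTF encoding:
'a': index 0 in ['a', 'b', 'c', 'd', 'e'] -> ['a', 'b', 'c', 'd', 'e']
'e': index 4 in ['a', 'b', 'c', 'd', 'e'] -> ['e', 'a', 'b', 'c', 'd']
'e': index 0 in ['e', 'a', 'b', 'c', 'd'] -> ['e', 'a', 'b', 'c', 'd']
'd': index 4 in ['e', 'a', 'b', 'c', 'd'] -> ['d', 'e', 'a', 'b', 'c']
'e': index 1 in ['d', 'e', 'a', 'b', 'c'] -> ['e', 'd', 'a', 'b', 'c']
'e': index 0 in ['e', 'd', 'a', 'b', 'c'] -> ['e', 'd', 'a', 'b', 'c']
'b': index 3 in ['e', 'd', 'a', 'b', 'c'] -> ['b', 'e', 'd', 'a', 'c']
'd': index 2 in ['b', 'e', 'd', 'a', 'c'] -> ['d', 'b', 'e', 'a', 'c']
'd': index 0 in ['d', 'b', 'e', 'a', 'c'] -> ['d', 'b', 'e', 'a', 'c']
'c': index 4 in ['d', 'b', 'e', 'a', 'c'] -> ['c', 'd', 'b', 'e', 'a']
'b': index 2 in ['c', 'd', 'b', 'e', 'a'] -> ['b', 'c', 'd', 'e', 'a']


Output: [0, 4, 0, 4, 1, 0, 3, 2, 0, 4, 2]


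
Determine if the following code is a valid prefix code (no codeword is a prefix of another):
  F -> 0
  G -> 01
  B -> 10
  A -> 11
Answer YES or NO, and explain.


Checking each pair (does one codeword prefix another?):
  F='0' vs G='01': prefix -- VIOLATION

NO -- this is NOT a valid prefix code. F (0) is a prefix of G (01).


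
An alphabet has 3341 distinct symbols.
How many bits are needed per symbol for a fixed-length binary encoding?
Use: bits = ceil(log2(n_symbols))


log2(3341) = 11.7061
Bracket: 2^11 = 2048 < 3341 <= 2^12 = 4096
So ceil(log2(3341)) = 12

bits = ceil(log2(3341)) = ceil(11.7061) = 12 bits


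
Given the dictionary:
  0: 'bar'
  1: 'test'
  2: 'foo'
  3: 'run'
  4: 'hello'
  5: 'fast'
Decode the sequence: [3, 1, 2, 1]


Look up each index in the dictionary:
  3 -> 'run'
  1 -> 'test'
  2 -> 'foo'
  1 -> 'test'

Decoded: "run test foo test"


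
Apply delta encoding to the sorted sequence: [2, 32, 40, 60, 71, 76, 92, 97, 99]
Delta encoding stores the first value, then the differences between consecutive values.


First value: 2
Deltas:
  32 - 2 = 30
  40 - 32 = 8
  60 - 40 = 20
  71 - 60 = 11
  76 - 71 = 5
  92 - 76 = 16
  97 - 92 = 5
  99 - 97 = 2


Delta encoded: [2, 30, 8, 20, 11, 5, 16, 5, 2]


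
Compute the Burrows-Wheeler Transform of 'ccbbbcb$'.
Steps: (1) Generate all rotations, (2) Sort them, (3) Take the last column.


Rotations (sorted):
  0: $ccbbbcb -> last char: b
  1: b$ccbbbc -> last char: c
  2: bbbcb$cc -> last char: c
  3: bbcb$ccb -> last char: b
  4: bcb$ccbb -> last char: b
  5: cb$ccbbb -> last char: b
  6: cbbbcb$c -> last char: c
  7: ccbbbcb$ -> last char: $


BWT = bccbbbc$


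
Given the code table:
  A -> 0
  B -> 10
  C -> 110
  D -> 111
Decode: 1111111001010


Decoding:
111 -> D
111 -> D
10 -> B
0 -> A
10 -> B
10 -> B


Result: DDBABB
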